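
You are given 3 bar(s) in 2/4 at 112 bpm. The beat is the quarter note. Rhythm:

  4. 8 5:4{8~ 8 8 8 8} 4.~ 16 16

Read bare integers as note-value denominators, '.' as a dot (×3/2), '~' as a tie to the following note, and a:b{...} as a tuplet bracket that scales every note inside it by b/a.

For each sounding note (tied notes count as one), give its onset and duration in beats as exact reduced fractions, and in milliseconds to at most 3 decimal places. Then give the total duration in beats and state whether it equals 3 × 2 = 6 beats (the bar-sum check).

1) 0.0ms=0b +803.571ms=3/2b
2) 803.571ms=3/2b +267.857ms=1/2b
3) 1071.429ms=2b +428.571ms=4/5b
4) 1500.0ms=14/5b +214.286ms=2/5b
5) 1714.286ms=16/5b +214.286ms=2/5b
6) 1928.571ms=18/5b +214.286ms=2/5b
7) 2142.857ms=4b +937.5ms=7/4b
8) 3080.357ms=23/4b +133.929ms=1/4b
Σ=6b of 6 (112bpm 2/4) — PASS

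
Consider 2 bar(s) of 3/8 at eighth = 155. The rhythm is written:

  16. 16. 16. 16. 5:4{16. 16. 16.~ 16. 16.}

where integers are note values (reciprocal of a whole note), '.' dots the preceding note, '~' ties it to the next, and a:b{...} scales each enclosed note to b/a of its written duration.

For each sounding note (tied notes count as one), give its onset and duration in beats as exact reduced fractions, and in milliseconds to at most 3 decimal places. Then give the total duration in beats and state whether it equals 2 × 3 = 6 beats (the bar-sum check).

1) 0.0ms=0b +290.323ms=3/4b
2) 290.323ms=3/4b +290.323ms=3/4b
3) 580.645ms=3/2b +290.323ms=3/4b
4) 870.968ms=9/4b +290.323ms=3/4b
5) 1161.29ms=3b +232.258ms=3/5b
6) 1393.548ms=18/5b +232.258ms=3/5b
7) 1625.806ms=21/5b +464.516ms=6/5b
8) 2090.323ms=27/5b +232.258ms=3/5b
Σ=6b of 6 (155bpm 3/8) — PASS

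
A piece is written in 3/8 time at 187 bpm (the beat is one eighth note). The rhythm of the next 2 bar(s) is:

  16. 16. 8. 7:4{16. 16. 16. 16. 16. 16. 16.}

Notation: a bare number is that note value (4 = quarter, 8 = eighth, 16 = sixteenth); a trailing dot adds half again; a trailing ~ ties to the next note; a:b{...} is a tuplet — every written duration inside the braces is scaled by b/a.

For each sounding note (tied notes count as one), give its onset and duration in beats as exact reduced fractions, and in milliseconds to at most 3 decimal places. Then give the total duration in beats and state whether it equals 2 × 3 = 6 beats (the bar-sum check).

1) 0.0ms=0b +240.642ms=3/4b
2) 240.642ms=3/4b +240.642ms=3/4b
3) 481.283ms=3/2b +481.283ms=3/2b
4) 962.567ms=3b +137.51ms=3/7b
5) 1100.076ms=24/7b +137.51ms=3/7b
6) 1237.586ms=27/7b +137.51ms=3/7b
7) 1375.095ms=30/7b +137.51ms=3/7b
8) 1512.605ms=33/7b +137.51ms=3/7b
9) 1650.115ms=36/7b +137.51ms=3/7b
10) 1787.624ms=39/7b +137.51ms=3/7b
Σ=6b of 6 (187bpm 3/8) — PASS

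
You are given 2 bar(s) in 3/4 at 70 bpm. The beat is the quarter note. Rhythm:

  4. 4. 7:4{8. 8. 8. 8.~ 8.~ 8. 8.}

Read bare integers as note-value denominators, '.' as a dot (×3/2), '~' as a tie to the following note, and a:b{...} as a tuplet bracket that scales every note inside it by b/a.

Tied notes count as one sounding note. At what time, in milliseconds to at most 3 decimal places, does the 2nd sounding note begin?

note 2 onset = 3/2b = 1285.714ms

1. 0.0ms @ 0 + 1285.714ms (3/2)
2. 1285.714ms @ 3/2 + 1285.714ms (3/2)
3. 2571.429ms @ 3 + 367.347ms (3/7)
4. 2938.776ms @ 24/7 + 367.347ms (3/7)
5. 3306.122ms @ 27/7 + 367.347ms (3/7)
6. 3673.469ms @ 30/7 + 1102.041ms (9/7)
7. 4775.51ms @ 39/7 + 367.347ms (3/7)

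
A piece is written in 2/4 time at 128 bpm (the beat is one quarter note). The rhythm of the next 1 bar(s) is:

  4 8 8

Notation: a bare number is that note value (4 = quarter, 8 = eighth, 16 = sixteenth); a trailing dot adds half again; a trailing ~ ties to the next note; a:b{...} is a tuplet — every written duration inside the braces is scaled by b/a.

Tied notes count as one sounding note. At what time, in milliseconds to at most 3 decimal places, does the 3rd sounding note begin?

note 3 onset = 3/2b = 703.125ms

1. 0.0ms @ 0 + 468.75ms (1)
2. 468.75ms @ 1 + 234.375ms (1/2)
3. 703.125ms @ 3/2 + 234.375ms (1/2)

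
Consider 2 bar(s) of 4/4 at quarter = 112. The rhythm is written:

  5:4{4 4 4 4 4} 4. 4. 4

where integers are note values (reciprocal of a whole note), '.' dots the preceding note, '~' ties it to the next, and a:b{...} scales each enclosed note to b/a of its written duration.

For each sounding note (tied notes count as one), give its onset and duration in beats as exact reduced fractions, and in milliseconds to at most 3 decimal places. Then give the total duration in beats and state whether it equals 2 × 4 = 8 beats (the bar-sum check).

1) 0.0ms=0b +428.571ms=4/5b
2) 428.571ms=4/5b +428.571ms=4/5b
3) 857.143ms=8/5b +428.571ms=4/5b
4) 1285.714ms=12/5b +428.571ms=4/5b
5) 1714.286ms=16/5b +428.571ms=4/5b
6) 2142.857ms=4b +803.571ms=3/2b
7) 2946.429ms=11/2b +803.571ms=3/2b
8) 3750.0ms=7b +535.714ms=1b
Σ=8b of 8 (112bpm 4/4) — PASS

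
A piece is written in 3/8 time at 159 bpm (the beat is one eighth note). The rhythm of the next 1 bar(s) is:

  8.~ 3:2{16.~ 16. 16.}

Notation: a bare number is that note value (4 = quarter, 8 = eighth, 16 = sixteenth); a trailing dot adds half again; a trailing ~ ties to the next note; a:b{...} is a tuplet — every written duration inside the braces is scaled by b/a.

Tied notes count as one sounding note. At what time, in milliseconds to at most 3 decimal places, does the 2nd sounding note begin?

note 2 onset = 5/2b = 943.396ms

1. 0.0ms @ 0 + 943.396ms (5/2)
2. 943.396ms @ 5/2 + 188.679ms (1/2)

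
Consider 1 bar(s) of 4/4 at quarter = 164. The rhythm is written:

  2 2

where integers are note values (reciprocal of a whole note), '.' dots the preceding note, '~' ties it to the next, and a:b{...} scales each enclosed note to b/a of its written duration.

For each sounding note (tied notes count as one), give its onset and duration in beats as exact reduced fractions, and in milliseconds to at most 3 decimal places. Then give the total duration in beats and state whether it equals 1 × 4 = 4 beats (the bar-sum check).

1) 0.0ms=0b +731.707ms=2b
2) 731.707ms=2b +731.707ms=2b
Σ=4b of 4 (164bpm 4/4) — PASS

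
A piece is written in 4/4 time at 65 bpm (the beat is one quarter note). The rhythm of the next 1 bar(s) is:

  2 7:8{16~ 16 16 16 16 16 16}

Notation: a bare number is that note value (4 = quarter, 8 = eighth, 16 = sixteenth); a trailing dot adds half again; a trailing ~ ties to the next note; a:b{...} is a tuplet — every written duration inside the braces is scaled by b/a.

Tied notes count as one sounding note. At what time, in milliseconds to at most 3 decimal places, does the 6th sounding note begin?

note 6 onset = 24/7b = 3164.835ms

1. 0.0ms @ 0 + 1846.154ms (2)
2. 1846.154ms @ 2 + 527.473ms (4/7)
3. 2373.626ms @ 18/7 + 263.736ms (2/7)
4. 2637.363ms @ 20/7 + 263.736ms (2/7)
5. 2901.099ms @ 22/7 + 263.736ms (2/7)
6. 3164.835ms @ 24/7 + 263.736ms (2/7)
7. 3428.571ms @ 26/7 + 263.736ms (2/7)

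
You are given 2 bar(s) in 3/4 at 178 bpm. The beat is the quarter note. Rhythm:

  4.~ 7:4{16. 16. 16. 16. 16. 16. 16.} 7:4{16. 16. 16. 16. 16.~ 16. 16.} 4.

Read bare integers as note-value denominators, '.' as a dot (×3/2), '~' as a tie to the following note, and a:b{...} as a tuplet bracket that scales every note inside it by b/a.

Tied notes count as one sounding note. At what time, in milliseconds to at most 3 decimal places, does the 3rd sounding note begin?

note 3 onset = 27/14b = 650.08ms

1. 0.0ms @ 0 + 577.849ms (12/7)
2. 577.849ms @ 12/7 + 72.231ms (3/14)
3. 650.08ms @ 27/14 + 72.231ms (3/14)
4. 722.311ms @ 15/7 + 72.231ms (3/14)
5. 794.543ms @ 33/14 + 72.231ms (3/14)
6. 866.774ms @ 18/7 + 72.231ms (3/14)
7. 939.005ms @ 39/14 + 72.231ms (3/14)
8. 1011.236ms @ 3 + 72.231ms (3/14)
9. 1083.467ms @ 45/14 + 72.231ms (3/14)
10. 1155.698ms @ 24/7 + 72.231ms (3/14)
11. 1227.929ms @ 51/14 + 72.231ms (3/14)
12. 1300.161ms @ 27/7 + 144.462ms (3/7)
13. 1444.623ms @ 30/7 + 72.231ms (3/14)
14. 1516.854ms @ 9/2 + 505.618ms (3/2)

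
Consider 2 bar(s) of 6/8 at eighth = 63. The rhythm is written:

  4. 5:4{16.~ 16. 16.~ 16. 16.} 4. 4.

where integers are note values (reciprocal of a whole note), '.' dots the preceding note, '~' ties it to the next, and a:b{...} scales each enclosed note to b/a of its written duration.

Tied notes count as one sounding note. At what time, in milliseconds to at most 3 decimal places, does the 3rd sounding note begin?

1. 0.0ms @ 0 + 2857.143ms (3)
2. 2857.143ms @ 3 + 1142.857ms (6/5)
3. 4000.0ms @ 21/5 + 1142.857ms (6/5)
4. 5142.857ms @ 27/5 + 571.429ms (3/5)
5. 5714.286ms @ 6 + 2857.143ms (3)
6. 8571.429ms @ 9 + 2857.143ms (3)

note 3 onset = 21/5b = 4000.0ms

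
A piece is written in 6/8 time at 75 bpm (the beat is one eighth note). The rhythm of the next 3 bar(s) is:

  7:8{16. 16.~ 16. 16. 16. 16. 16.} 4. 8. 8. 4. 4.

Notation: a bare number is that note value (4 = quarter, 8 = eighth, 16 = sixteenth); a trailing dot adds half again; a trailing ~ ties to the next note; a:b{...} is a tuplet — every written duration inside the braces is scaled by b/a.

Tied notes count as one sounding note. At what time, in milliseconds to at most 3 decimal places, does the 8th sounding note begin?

1. 0.0ms @ 0 + 685.714ms (6/7)
2. 685.714ms @ 6/7 + 1371.429ms (12/7)
3. 2057.143ms @ 18/7 + 685.714ms (6/7)
4. 2742.857ms @ 24/7 + 685.714ms (6/7)
5. 3428.571ms @ 30/7 + 685.714ms (6/7)
6. 4114.286ms @ 36/7 + 685.714ms (6/7)
7. 4800.0ms @ 6 + 2400.0ms (3)
8. 7200.0ms @ 9 + 1200.0ms (3/2)
9. 8400.0ms @ 21/2 + 1200.0ms (3/2)
10. 9600.0ms @ 12 + 2400.0ms (3)
11. 12000.0ms @ 15 + 2400.0ms (3)

note 8 onset = 9b = 7200.0ms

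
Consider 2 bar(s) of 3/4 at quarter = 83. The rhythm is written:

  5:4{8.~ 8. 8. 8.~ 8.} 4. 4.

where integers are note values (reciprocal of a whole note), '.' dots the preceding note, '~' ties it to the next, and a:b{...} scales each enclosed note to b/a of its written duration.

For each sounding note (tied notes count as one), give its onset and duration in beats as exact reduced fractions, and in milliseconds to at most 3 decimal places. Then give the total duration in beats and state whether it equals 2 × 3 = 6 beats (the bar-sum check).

1) 0.0ms=0b +867.47ms=6/5b
2) 867.47ms=6/5b +433.735ms=3/5b
3) 1301.205ms=9/5b +867.47ms=6/5b
4) 2168.675ms=3b +1084.337ms=3/2b
5) 3253.012ms=9/2b +1084.337ms=3/2b
Σ=6b of 6 (83bpm 3/4) — PASS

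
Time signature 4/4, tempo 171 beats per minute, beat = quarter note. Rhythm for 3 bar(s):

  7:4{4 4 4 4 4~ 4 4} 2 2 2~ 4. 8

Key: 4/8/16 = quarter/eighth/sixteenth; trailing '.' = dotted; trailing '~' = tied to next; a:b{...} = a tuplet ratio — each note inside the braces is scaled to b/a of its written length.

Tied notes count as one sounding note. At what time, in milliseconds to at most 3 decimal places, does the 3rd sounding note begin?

1. 0.0ms @ 0 + 200.501ms (4/7)
2. 200.501ms @ 4/7 + 200.501ms (4/7)
3. 401.003ms @ 8/7 + 200.501ms (4/7)
4. 601.504ms @ 12/7 + 200.501ms (4/7)
5. 802.005ms @ 16/7 + 401.003ms (8/7)
6. 1203.008ms @ 24/7 + 200.501ms (4/7)
7. 1403.509ms @ 4 + 701.754ms (2)
8. 2105.263ms @ 6 + 701.754ms (2)
9. 2807.018ms @ 8 + 1228.07ms (7/2)
10. 4035.088ms @ 23/2 + 175.439ms (1/2)

note 3 onset = 8/7b = 401.003ms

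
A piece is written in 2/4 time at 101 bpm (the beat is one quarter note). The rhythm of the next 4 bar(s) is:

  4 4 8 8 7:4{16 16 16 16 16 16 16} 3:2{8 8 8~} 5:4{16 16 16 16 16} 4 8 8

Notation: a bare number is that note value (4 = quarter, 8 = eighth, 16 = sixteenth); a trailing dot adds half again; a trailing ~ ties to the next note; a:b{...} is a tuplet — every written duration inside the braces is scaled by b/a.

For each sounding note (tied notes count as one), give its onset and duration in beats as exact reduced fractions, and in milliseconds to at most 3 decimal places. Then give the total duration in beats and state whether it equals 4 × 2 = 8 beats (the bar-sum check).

1) 0.0ms=0b +594.059ms=1b
2) 594.059ms=1b +594.059ms=1b
3) 1188.119ms=2b +297.03ms=1/2b
4) 1485.149ms=5/2b +297.03ms=1/2b
5) 1782.178ms=3b +84.866ms=1/7b
6) 1867.044ms=22/7b +84.866ms=1/7b
7) 1951.909ms=23/7b +84.866ms=1/7b
8) 2036.775ms=24/7b +84.866ms=1/7b
9) 2121.641ms=25/7b +84.866ms=1/7b
10) 2206.506ms=26/7b +84.866ms=1/7b
11) 2291.372ms=27/7b +84.866ms=1/7b
12) 2376.238ms=4b +198.02ms=1/3b
13) 2574.257ms=13/3b +198.02ms=1/3b
14) 2772.277ms=14/3b +316.832ms=8/15b
15) 3089.109ms=26/5b +118.812ms=1/5b
16) 3207.921ms=27/5b +118.812ms=1/5b
17) 3326.733ms=28/5b +118.812ms=1/5b
18) 3445.545ms=29/5b +118.812ms=1/5b
19) 3564.356ms=6b +594.059ms=1b
20) 4158.416ms=7b +297.03ms=1/2b
21) 4455.446ms=15/2b +297.03ms=1/2b
Σ=8b of 8 (101bpm 2/4) — PASS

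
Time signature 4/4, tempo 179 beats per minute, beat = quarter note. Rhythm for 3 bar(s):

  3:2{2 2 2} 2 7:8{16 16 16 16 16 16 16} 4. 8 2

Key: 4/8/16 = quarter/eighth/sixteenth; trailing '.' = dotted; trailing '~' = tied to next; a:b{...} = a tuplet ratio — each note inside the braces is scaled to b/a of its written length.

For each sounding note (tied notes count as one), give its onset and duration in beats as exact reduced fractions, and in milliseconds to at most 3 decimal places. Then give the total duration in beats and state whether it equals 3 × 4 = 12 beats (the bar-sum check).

1) 0.0ms=0b +446.927ms=4/3b
2) 446.927ms=4/3b +446.927ms=4/3b
3) 893.855ms=8/3b +446.927ms=4/3b
4) 1340.782ms=4b +670.391ms=2b
5) 2011.173ms=6b +95.77ms=2/7b
6) 2106.943ms=44/7b +95.77ms=2/7b
7) 2202.713ms=46/7b +95.77ms=2/7b
8) 2298.484ms=48/7b +95.77ms=2/7b
9) 2394.254ms=50/7b +95.77ms=2/7b
10) 2490.024ms=52/7b +95.77ms=2/7b
11) 2585.794ms=54/7b +95.77ms=2/7b
12) 2681.564ms=8b +502.793ms=3/2b
13) 3184.358ms=19/2b +167.598ms=1/2b
14) 3351.955ms=10b +670.391ms=2b
Σ=12b of 12 (179bpm 4/4) — PASS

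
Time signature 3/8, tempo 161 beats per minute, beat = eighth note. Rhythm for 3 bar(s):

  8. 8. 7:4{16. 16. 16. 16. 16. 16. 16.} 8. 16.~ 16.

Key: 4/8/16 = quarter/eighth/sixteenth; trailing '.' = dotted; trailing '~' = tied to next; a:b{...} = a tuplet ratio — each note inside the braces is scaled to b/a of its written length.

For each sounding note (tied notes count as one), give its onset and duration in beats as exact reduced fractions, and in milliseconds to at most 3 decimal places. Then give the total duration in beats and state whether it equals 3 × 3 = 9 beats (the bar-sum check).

1) 0.0ms=0b +559.006ms=3/2b
2) 559.006ms=3/2b +559.006ms=3/2b
3) 1118.012ms=3b +159.716ms=3/7b
4) 1277.728ms=24/7b +159.716ms=3/7b
5) 1437.445ms=27/7b +159.716ms=3/7b
6) 1597.161ms=30/7b +159.716ms=3/7b
7) 1756.877ms=33/7b +159.716ms=3/7b
8) 1916.593ms=36/7b +159.716ms=3/7b
9) 2076.309ms=39/7b +159.716ms=3/7b
10) 2236.025ms=6b +559.006ms=3/2b
11) 2795.031ms=15/2b +559.006ms=3/2b
Σ=9b of 9 (161bpm 3/8) — PASS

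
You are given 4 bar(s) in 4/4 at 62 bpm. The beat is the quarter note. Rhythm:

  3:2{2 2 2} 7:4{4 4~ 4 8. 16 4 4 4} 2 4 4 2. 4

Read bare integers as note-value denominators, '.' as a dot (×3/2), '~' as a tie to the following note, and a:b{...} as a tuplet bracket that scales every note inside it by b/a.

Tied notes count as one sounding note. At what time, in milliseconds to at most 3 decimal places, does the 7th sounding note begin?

1. 0.0ms @ 0 + 1290.323ms (4/3)
2. 1290.323ms @ 4/3 + 1290.323ms (4/3)
3. 2580.645ms @ 8/3 + 1290.323ms (4/3)
4. 3870.968ms @ 4 + 552.995ms (4/7)
5. 4423.963ms @ 32/7 + 1105.991ms (8/7)
6. 5529.954ms @ 40/7 + 414.747ms (3/7)
7. 5944.7ms @ 43/7 + 138.249ms (1/7)
8. 6082.949ms @ 44/7 + 552.995ms (4/7)
9. 6635.945ms @ 48/7 + 552.995ms (4/7)
10. 7188.94ms @ 52/7 + 552.995ms (4/7)
11. 7741.935ms @ 8 + 1935.484ms (2)
12. 9677.419ms @ 10 + 967.742ms (1)
13. 10645.161ms @ 11 + 967.742ms (1)
14. 11612.903ms @ 12 + 2903.226ms (3)
15. 14516.129ms @ 15 + 967.742ms (1)

note 7 onset = 43/7b = 5944.7ms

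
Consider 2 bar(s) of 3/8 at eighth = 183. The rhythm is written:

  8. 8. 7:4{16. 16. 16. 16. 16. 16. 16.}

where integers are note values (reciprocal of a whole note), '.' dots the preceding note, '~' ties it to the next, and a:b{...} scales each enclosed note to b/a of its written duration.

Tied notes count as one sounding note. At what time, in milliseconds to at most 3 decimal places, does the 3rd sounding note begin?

note 3 onset = 3b = 983.607ms

1. 0.0ms @ 0 + 491.803ms (3/2)
2. 491.803ms @ 3/2 + 491.803ms (3/2)
3. 983.607ms @ 3 + 140.515ms (3/7)
4. 1124.122ms @ 24/7 + 140.515ms (3/7)
5. 1264.637ms @ 27/7 + 140.515ms (3/7)
6. 1405.152ms @ 30/7 + 140.515ms (3/7)
7. 1545.667ms @ 33/7 + 140.515ms (3/7)
8. 1686.183ms @ 36/7 + 140.515ms (3/7)
9. 1826.698ms @ 39/7 + 140.515ms (3/7)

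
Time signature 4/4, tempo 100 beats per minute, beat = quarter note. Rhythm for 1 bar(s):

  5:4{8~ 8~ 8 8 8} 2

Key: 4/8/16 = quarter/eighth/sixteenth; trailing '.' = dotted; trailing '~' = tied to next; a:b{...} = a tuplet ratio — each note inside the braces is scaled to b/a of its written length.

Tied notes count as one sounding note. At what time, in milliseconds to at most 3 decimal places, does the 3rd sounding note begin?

1. 0.0ms @ 0 + 720.0ms (6/5)
2. 720.0ms @ 6/5 + 240.0ms (2/5)
3. 960.0ms @ 8/5 + 240.0ms (2/5)
4. 1200.0ms @ 2 + 1200.0ms (2)

note 3 onset = 8/5b = 960.0ms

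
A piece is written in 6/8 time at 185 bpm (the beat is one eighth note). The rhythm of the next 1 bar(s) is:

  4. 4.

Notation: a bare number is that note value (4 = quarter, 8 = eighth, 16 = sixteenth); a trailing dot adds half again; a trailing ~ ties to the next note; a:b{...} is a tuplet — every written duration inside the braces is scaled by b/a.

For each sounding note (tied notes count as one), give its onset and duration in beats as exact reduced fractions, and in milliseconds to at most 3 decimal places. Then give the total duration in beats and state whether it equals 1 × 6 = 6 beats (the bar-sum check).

1) 0.0ms=0b +972.973ms=3b
2) 972.973ms=3b +972.973ms=3b
Σ=6b of 6 (185bpm 6/8) — PASS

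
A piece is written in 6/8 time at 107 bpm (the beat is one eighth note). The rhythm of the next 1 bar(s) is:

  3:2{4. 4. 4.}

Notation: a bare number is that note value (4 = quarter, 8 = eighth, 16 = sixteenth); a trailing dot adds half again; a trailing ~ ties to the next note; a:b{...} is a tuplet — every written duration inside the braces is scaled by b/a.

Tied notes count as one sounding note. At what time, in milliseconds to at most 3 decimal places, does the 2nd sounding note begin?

1. 0.0ms @ 0 + 1121.495ms (2)
2. 1121.495ms @ 2 + 1121.495ms (2)
3. 2242.991ms @ 4 + 1121.495ms (2)

note 2 onset = 2b = 1121.495ms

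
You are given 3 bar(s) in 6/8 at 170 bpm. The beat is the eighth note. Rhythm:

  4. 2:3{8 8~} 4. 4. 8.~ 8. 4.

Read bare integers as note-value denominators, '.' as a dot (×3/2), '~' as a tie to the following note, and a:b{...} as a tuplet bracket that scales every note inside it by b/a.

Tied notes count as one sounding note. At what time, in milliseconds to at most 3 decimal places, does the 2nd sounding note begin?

note 2 onset = 3b = 1058.824ms

1. 0.0ms @ 0 + 1058.824ms (3)
2. 1058.824ms @ 3 + 529.412ms (3/2)
3. 1588.235ms @ 9/2 + 1588.235ms (9/2)
4. 3176.471ms @ 9 + 1058.824ms (3)
5. 4235.294ms @ 12 + 1058.824ms (3)
6. 5294.118ms @ 15 + 1058.824ms (3)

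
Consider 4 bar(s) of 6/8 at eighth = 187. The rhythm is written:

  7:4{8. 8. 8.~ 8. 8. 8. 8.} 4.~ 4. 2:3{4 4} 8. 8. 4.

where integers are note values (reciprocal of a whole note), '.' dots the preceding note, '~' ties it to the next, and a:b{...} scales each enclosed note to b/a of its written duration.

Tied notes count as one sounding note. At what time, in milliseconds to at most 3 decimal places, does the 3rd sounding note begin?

note 3 onset = 12/7b = 550.038ms

1. 0.0ms @ 0 + 275.019ms (6/7)
2. 275.019ms @ 6/7 + 275.019ms (6/7)
3. 550.038ms @ 12/7 + 550.038ms (12/7)
4. 1100.076ms @ 24/7 + 275.019ms (6/7)
5. 1375.095ms @ 30/7 + 275.019ms (6/7)
6. 1650.115ms @ 36/7 + 275.019ms (6/7)
7. 1925.134ms @ 6 + 1925.134ms (6)
8. 3850.267ms @ 12 + 962.567ms (3)
9. 4812.834ms @ 15 + 962.567ms (3)
10. 5775.401ms @ 18 + 481.283ms (3/2)
11. 6256.684ms @ 39/2 + 481.283ms (3/2)
12. 6737.968ms @ 21 + 962.567ms (3)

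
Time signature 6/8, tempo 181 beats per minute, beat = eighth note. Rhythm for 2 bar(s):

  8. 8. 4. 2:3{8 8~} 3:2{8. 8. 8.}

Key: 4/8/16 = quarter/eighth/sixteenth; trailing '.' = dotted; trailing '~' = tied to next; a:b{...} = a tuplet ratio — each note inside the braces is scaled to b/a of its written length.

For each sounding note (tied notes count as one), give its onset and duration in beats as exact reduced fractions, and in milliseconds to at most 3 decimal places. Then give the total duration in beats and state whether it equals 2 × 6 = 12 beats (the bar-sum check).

1) 0.0ms=0b +497.238ms=3/2b
2) 497.238ms=3/2b +497.238ms=3/2b
3) 994.475ms=3b +994.475ms=3b
4) 1988.95ms=6b +497.238ms=3/2b
5) 2486.188ms=15/2b +828.729ms=5/2b
6) 3314.917ms=10b +331.492ms=1b
7) 3646.409ms=11b +331.492ms=1b
Σ=12b of 12 (181bpm 6/8) — PASS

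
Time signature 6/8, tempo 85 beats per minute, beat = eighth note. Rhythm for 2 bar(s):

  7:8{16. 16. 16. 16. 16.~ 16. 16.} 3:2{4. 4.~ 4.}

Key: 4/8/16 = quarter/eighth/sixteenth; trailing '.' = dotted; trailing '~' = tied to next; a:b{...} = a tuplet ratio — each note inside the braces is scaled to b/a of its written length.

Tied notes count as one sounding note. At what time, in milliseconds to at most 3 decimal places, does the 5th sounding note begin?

1. 0.0ms @ 0 + 605.042ms (6/7)
2. 605.042ms @ 6/7 + 605.042ms (6/7)
3. 1210.084ms @ 12/7 + 605.042ms (6/7)
4. 1815.126ms @ 18/7 + 605.042ms (6/7)
5. 2420.168ms @ 24/7 + 1210.084ms (12/7)
6. 3630.252ms @ 36/7 + 605.042ms (6/7)
7. 4235.294ms @ 6 + 1411.765ms (2)
8. 5647.059ms @ 8 + 2823.529ms (4)

note 5 onset = 24/7b = 2420.168ms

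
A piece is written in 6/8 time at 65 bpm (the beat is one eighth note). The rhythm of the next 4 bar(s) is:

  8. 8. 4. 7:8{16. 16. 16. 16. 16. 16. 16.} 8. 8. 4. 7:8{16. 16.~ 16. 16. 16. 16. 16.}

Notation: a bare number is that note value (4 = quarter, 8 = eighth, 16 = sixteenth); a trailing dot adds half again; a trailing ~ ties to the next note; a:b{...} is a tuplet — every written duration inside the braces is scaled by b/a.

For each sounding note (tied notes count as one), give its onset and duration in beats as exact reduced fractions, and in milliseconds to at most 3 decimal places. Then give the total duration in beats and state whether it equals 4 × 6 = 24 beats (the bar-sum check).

1) 0.0ms=0b +1384.615ms=3/2b
2) 1384.615ms=3/2b +1384.615ms=3/2b
3) 2769.231ms=3b +2769.231ms=3b
4) 5538.462ms=6b +791.209ms=6/7b
5) 6329.67ms=48/7b +791.209ms=6/7b
6) 7120.879ms=54/7b +791.209ms=6/7b
7) 7912.088ms=60/7b +791.209ms=6/7b
8) 8703.297ms=66/7b +791.209ms=6/7b
9) 9494.505ms=72/7b +791.209ms=6/7b
10) 10285.714ms=78/7b +791.209ms=6/7b
11) 11076.923ms=12b +1384.615ms=3/2b
12) 12461.538ms=27/2b +1384.615ms=3/2b
13) 13846.154ms=15b +2769.231ms=3b
14) 16615.385ms=18b +791.209ms=6/7b
15) 17406.593ms=132/7b +1582.418ms=12/7b
16) 18989.011ms=144/7b +791.209ms=6/7b
17) 19780.22ms=150/7b +791.209ms=6/7b
18) 20571.429ms=156/7b +791.209ms=6/7b
19) 21362.637ms=162/7b +791.209ms=6/7b
Σ=24b of 24 (65bpm 6/8) — PASS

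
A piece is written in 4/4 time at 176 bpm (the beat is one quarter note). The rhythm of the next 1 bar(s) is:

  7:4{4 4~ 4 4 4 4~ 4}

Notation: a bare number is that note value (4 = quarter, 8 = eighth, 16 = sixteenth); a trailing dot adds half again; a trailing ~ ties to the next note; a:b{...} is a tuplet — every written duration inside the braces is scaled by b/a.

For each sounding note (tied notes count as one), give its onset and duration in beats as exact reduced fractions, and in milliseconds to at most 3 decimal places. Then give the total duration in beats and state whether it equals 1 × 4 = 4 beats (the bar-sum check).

1) 0.0ms=0b +194.805ms=4/7b
2) 194.805ms=4/7b +389.61ms=8/7b
3) 584.416ms=12/7b +194.805ms=4/7b
4) 779.221ms=16/7b +194.805ms=4/7b
5) 974.026ms=20/7b +389.61ms=8/7b
Σ=4b of 4 (176bpm 4/4) — PASS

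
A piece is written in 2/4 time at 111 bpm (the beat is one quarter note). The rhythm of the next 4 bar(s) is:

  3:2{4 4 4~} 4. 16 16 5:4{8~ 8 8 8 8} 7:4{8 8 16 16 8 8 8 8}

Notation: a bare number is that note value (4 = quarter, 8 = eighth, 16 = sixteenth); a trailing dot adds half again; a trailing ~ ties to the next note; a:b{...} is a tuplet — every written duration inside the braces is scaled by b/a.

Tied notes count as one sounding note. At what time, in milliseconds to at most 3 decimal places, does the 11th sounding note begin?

note 11 onset = 44/7b = 3397.683ms

1. 0.0ms @ 0 + 360.36ms (2/3)
2. 360.36ms @ 2/3 + 360.36ms (2/3)
3. 720.721ms @ 4/3 + 1171.171ms (13/6)
4. 1891.892ms @ 7/2 + 135.135ms (1/4)
5. 2027.027ms @ 15/4 + 135.135ms (1/4)
6. 2162.162ms @ 4 + 432.432ms (4/5)
7. 2594.595ms @ 24/5 + 216.216ms (2/5)
8. 2810.811ms @ 26/5 + 216.216ms (2/5)
9. 3027.027ms @ 28/5 + 216.216ms (2/5)
10. 3243.243ms @ 6 + 154.44ms (2/7)
11. 3397.683ms @ 44/7 + 154.44ms (2/7)
12. 3552.124ms @ 46/7 + 77.22ms (1/7)
13. 3629.344ms @ 47/7 + 77.22ms (1/7)
14. 3706.564ms @ 48/7 + 154.44ms (2/7)
15. 3861.004ms @ 50/7 + 154.44ms (2/7)
16. 4015.444ms @ 52/7 + 154.44ms (2/7)
17. 4169.884ms @ 54/7 + 154.44ms (2/7)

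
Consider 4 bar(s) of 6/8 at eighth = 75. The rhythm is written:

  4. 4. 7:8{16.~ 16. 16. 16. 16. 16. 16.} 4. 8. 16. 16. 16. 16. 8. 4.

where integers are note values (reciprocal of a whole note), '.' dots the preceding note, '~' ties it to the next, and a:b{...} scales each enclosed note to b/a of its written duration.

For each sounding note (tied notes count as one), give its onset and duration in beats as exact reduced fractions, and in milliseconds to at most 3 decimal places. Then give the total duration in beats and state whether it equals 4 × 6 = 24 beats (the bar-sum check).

1) 0.0ms=0b +2400.0ms=3b
2) 2400.0ms=3b +2400.0ms=3b
3) 4800.0ms=6b +1371.429ms=12/7b
4) 6171.429ms=54/7b +685.714ms=6/7b
5) 6857.143ms=60/7b +685.714ms=6/7b
6) 7542.857ms=66/7b +685.714ms=6/7b
7) 8228.571ms=72/7b +685.714ms=6/7b
8) 8914.286ms=78/7b +685.714ms=6/7b
9) 9600.0ms=12b +2400.0ms=3b
10) 12000.0ms=15b +1200.0ms=3/2b
11) 13200.0ms=33/2b +600.0ms=3/4b
12) 13800.0ms=69/4b +600.0ms=3/4b
13) 14400.0ms=18b +600.0ms=3/4b
14) 15000.0ms=75/4b +600.0ms=3/4b
15) 15600.0ms=39/2b +1200.0ms=3/2b
16) 16800.0ms=21b +2400.0ms=3b
Σ=24b of 24 (75bpm 6/8) — PASS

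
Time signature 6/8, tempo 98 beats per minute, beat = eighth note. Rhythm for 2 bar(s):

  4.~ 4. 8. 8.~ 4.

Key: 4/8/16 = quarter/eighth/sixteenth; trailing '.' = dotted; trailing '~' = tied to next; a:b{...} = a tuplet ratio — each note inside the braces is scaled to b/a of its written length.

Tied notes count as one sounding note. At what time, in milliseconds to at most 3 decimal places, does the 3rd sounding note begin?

note 3 onset = 15/2b = 4591.837ms

1. 0.0ms @ 0 + 3673.469ms (6)
2. 3673.469ms @ 6 + 918.367ms (3/2)
3. 4591.837ms @ 15/2 + 2755.102ms (9/2)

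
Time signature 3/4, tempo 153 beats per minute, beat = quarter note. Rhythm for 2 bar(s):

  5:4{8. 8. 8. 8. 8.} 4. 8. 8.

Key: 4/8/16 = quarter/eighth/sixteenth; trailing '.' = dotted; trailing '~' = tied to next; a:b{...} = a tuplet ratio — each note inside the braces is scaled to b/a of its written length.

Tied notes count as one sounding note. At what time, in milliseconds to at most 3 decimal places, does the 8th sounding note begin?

1. 0.0ms @ 0 + 235.294ms (3/5)
2. 235.294ms @ 3/5 + 235.294ms (3/5)
3. 470.588ms @ 6/5 + 235.294ms (3/5)
4. 705.882ms @ 9/5 + 235.294ms (3/5)
5. 941.176ms @ 12/5 + 235.294ms (3/5)
6. 1176.471ms @ 3 + 588.235ms (3/2)
7. 1764.706ms @ 9/2 + 294.118ms (3/4)
8. 2058.824ms @ 21/4 + 294.118ms (3/4)

note 8 onset = 21/4b = 2058.824ms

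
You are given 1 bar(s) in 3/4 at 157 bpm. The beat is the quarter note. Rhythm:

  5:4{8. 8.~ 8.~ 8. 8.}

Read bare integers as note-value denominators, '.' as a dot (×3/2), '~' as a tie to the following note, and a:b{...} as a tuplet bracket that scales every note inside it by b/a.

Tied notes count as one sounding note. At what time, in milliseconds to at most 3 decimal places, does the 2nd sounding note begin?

note 2 onset = 3/5b = 229.299ms

1. 0.0ms @ 0 + 229.299ms (3/5)
2. 229.299ms @ 3/5 + 687.898ms (9/5)
3. 917.197ms @ 12/5 + 229.299ms (3/5)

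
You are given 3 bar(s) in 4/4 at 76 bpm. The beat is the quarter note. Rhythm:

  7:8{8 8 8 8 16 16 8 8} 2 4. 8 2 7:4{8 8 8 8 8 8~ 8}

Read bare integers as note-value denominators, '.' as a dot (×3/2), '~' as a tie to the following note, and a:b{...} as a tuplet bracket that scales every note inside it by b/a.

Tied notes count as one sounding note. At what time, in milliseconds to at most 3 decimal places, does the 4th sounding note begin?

note 4 onset = 12/7b = 1353.383ms

1. 0.0ms @ 0 + 451.128ms (4/7)
2. 451.128ms @ 4/7 + 451.128ms (4/7)
3. 902.256ms @ 8/7 + 451.128ms (4/7)
4. 1353.383ms @ 12/7 + 451.128ms (4/7)
5. 1804.511ms @ 16/7 + 225.564ms (2/7)
6. 2030.075ms @ 18/7 + 225.564ms (2/7)
7. 2255.639ms @ 20/7 + 451.128ms (4/7)
8. 2706.767ms @ 24/7 + 451.128ms (4/7)
9. 3157.895ms @ 4 + 1578.947ms (2)
10. 4736.842ms @ 6 + 1184.211ms (3/2)
11. 5921.053ms @ 15/2 + 394.737ms (1/2)
12. 6315.789ms @ 8 + 1578.947ms (2)
13. 7894.737ms @ 10 + 225.564ms (2/7)
14. 8120.301ms @ 72/7 + 225.564ms (2/7)
15. 8345.865ms @ 74/7 + 225.564ms (2/7)
16. 8571.429ms @ 76/7 + 225.564ms (2/7)
17. 8796.992ms @ 78/7 + 225.564ms (2/7)
18. 9022.556ms @ 80/7 + 451.128ms (4/7)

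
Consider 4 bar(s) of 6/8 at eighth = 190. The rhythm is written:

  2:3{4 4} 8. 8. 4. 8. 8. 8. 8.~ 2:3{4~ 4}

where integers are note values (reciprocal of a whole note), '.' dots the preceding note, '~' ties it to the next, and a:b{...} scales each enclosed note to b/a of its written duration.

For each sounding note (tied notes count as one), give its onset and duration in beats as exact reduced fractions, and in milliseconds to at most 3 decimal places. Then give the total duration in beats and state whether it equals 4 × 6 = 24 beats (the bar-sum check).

1) 0.0ms=0b +947.368ms=3b
2) 947.368ms=3b +947.368ms=3b
3) 1894.737ms=6b +473.684ms=3/2b
4) 2368.421ms=15/2b +473.684ms=3/2b
5) 2842.105ms=9b +947.368ms=3b
6) 3789.474ms=12b +473.684ms=3/2b
7) 4263.158ms=27/2b +473.684ms=3/2b
8) 4736.842ms=15b +473.684ms=3/2b
9) 5210.526ms=33/2b +2368.421ms=15/2b
Σ=24b of 24 (190bpm 6/8) — PASS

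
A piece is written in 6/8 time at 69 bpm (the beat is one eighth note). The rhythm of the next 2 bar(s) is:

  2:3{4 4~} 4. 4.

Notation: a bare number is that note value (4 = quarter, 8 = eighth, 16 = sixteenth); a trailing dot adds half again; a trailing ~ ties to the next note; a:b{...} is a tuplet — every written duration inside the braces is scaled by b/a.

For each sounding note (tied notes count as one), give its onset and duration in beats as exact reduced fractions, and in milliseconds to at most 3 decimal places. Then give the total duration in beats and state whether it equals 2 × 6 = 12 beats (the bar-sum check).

1) 0.0ms=0b +2608.696ms=3b
2) 2608.696ms=3b +5217.391ms=6b
3) 7826.087ms=9b +2608.696ms=3b
Σ=12b of 12 (69bpm 6/8) — PASS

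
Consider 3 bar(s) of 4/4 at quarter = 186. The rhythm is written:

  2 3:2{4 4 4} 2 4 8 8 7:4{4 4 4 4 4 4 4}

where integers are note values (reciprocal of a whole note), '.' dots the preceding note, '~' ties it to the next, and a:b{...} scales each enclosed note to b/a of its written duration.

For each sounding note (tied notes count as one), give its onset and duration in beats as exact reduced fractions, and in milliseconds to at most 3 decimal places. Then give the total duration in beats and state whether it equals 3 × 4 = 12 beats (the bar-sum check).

1) 0.0ms=0b +645.161ms=2b
2) 645.161ms=2b +215.054ms=2/3b
3) 860.215ms=8/3b +215.054ms=2/3b
4) 1075.269ms=10/3b +215.054ms=2/3b
5) 1290.323ms=4b +645.161ms=2b
6) 1935.484ms=6b +322.581ms=1b
7) 2258.065ms=7b +161.29ms=1/2b
8) 2419.355ms=15/2b +161.29ms=1/2b
9) 2580.645ms=8b +184.332ms=4/7b
10) 2764.977ms=60/7b +184.332ms=4/7b
11) 2949.309ms=64/7b +184.332ms=4/7b
12) 3133.641ms=68/7b +184.332ms=4/7b
13) 3317.972ms=72/7b +184.332ms=4/7b
14) 3502.304ms=76/7b +184.332ms=4/7b
15) 3686.636ms=80/7b +184.332ms=4/7b
Σ=12b of 12 (186bpm 4/4) — PASS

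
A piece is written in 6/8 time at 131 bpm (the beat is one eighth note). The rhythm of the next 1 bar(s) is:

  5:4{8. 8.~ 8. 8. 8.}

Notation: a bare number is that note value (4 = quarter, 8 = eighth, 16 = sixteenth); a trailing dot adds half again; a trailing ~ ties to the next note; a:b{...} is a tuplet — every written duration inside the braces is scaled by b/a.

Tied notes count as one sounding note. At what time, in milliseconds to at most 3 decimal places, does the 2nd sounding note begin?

1. 0.0ms @ 0 + 549.618ms (6/5)
2. 549.618ms @ 6/5 + 1099.237ms (12/5)
3. 1648.855ms @ 18/5 + 549.618ms (6/5)
4. 2198.473ms @ 24/5 + 549.618ms (6/5)

note 2 onset = 6/5b = 549.618ms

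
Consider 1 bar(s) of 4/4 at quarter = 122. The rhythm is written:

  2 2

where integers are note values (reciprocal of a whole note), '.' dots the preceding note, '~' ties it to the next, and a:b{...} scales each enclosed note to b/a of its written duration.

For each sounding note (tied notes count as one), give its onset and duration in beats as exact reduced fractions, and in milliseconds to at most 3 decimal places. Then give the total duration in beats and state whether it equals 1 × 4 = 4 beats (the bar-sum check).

1) 0.0ms=0b +983.607ms=2b
2) 983.607ms=2b +983.607ms=2b
Σ=4b of 4 (122bpm 4/4) — PASS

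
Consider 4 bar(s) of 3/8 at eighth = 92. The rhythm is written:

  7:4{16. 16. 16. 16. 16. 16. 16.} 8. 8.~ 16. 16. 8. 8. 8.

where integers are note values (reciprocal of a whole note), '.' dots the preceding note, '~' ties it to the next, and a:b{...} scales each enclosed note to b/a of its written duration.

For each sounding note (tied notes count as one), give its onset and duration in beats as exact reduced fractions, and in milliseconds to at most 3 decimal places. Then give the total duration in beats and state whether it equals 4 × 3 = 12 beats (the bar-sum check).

1) 0.0ms=0b +279.503ms=3/7b
2) 279.503ms=3/7b +279.503ms=3/7b
3) 559.006ms=6/7b +279.503ms=3/7b
4) 838.509ms=9/7b +279.503ms=3/7b
5) 1118.012ms=12/7b +279.503ms=3/7b
6) 1397.516ms=15/7b +279.503ms=3/7b
7) 1677.019ms=18/7b +279.503ms=3/7b
8) 1956.522ms=3b +978.261ms=3/2b
9) 2934.783ms=9/2b +1467.391ms=9/4b
10) 4402.174ms=27/4b +489.13ms=3/4b
11) 4891.304ms=15/2b +978.261ms=3/2b
12) 5869.565ms=9b +978.261ms=3/2b
13) 6847.826ms=21/2b +978.261ms=3/2b
Σ=12b of 12 (92bpm 3/8) — PASS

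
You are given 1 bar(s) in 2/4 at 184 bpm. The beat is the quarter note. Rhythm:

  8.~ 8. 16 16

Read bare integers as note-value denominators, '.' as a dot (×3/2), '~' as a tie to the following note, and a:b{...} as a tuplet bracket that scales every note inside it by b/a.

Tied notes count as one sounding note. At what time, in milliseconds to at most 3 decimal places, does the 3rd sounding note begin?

note 3 onset = 7/4b = 570.652ms

1. 0.0ms @ 0 + 489.13ms (3/2)
2. 489.13ms @ 3/2 + 81.522ms (1/4)
3. 570.652ms @ 7/4 + 81.522ms (1/4)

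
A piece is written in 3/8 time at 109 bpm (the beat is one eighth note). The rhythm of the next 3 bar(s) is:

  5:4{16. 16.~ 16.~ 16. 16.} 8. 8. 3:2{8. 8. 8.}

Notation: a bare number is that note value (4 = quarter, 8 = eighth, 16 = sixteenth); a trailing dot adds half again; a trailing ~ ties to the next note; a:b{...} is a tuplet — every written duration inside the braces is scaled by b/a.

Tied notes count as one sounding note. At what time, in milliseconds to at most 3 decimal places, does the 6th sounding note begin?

1. 0.0ms @ 0 + 330.275ms (3/5)
2. 330.275ms @ 3/5 + 990.826ms (9/5)
3. 1321.101ms @ 12/5 + 330.275ms (3/5)
4. 1651.376ms @ 3 + 825.688ms (3/2)
5. 2477.064ms @ 9/2 + 825.688ms (3/2)
6. 3302.752ms @ 6 + 550.459ms (1)
7. 3853.211ms @ 7 + 550.459ms (1)
8. 4403.67ms @ 8 + 550.459ms (1)

note 6 onset = 6b = 3302.752ms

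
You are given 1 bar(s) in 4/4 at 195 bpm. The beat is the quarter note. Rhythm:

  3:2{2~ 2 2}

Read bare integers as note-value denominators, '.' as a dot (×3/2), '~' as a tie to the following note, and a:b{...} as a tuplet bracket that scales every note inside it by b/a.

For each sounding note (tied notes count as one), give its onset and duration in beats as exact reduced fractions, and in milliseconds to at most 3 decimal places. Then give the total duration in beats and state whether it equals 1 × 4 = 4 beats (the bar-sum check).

1) 0.0ms=0b +820.513ms=8/3b
2) 820.513ms=8/3b +410.256ms=4/3b
Σ=4b of 4 (195bpm 4/4) — PASS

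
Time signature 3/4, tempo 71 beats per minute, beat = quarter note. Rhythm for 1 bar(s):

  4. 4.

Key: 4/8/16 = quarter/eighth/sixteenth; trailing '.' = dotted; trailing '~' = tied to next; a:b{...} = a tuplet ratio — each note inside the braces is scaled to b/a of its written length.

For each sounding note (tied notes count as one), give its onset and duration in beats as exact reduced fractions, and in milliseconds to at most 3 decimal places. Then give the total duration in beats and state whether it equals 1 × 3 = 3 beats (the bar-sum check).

1) 0.0ms=0b +1267.606ms=3/2b
2) 1267.606ms=3/2b +1267.606ms=3/2b
Σ=3b of 3 (71bpm 3/4) — PASS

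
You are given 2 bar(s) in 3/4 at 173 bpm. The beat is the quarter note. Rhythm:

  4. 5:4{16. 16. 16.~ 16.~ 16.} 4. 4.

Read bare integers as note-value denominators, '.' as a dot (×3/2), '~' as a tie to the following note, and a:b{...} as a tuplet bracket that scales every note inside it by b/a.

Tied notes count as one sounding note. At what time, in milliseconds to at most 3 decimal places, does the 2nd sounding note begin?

note 2 onset = 3/2b = 520.231ms

1. 0.0ms @ 0 + 520.231ms (3/2)
2. 520.231ms @ 3/2 + 104.046ms (3/10)
3. 624.277ms @ 9/5 + 104.046ms (3/10)
4. 728.324ms @ 21/10 + 312.139ms (9/10)
5. 1040.462ms @ 3 + 520.231ms (3/2)
6. 1560.694ms @ 9/2 + 520.231ms (3/2)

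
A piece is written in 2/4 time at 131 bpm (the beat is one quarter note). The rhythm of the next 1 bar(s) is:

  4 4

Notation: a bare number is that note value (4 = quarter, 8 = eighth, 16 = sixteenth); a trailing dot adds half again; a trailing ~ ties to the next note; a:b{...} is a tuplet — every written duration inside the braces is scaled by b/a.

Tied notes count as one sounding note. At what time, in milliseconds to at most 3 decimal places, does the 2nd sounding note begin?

1. 0.0ms @ 0 + 458.015ms (1)
2. 458.015ms @ 1 + 458.015ms (1)

note 2 onset = 1b = 458.015ms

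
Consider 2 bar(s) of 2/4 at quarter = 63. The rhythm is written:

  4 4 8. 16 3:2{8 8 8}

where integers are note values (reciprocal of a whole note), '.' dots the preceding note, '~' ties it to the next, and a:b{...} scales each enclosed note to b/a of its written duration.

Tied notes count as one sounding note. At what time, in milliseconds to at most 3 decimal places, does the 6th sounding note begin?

note 6 onset = 10/3b = 3174.603ms

1. 0.0ms @ 0 + 952.381ms (1)
2. 952.381ms @ 1 + 952.381ms (1)
3. 1904.762ms @ 2 + 714.286ms (3/4)
4. 2619.048ms @ 11/4 + 238.095ms (1/4)
5. 2857.143ms @ 3 + 317.46ms (1/3)
6. 3174.603ms @ 10/3 + 317.46ms (1/3)
7. 3492.063ms @ 11/3 + 317.46ms (1/3)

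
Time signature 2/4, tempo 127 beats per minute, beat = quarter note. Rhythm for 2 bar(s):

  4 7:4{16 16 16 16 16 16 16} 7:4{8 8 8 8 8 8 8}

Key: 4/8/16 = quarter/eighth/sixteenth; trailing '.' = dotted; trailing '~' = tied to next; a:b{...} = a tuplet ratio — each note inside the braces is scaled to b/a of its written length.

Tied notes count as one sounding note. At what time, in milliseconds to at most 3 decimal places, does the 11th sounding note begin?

note 11 onset = 18/7b = 1214.848ms

1. 0.0ms @ 0 + 472.441ms (1)
2. 472.441ms @ 1 + 67.492ms (1/7)
3. 539.933ms @ 8/7 + 67.492ms (1/7)
4. 607.424ms @ 9/7 + 67.492ms (1/7)
5. 674.916ms @ 10/7 + 67.492ms (1/7)
6. 742.407ms @ 11/7 + 67.492ms (1/7)
7. 809.899ms @ 12/7 + 67.492ms (1/7)
8. 877.39ms @ 13/7 + 67.492ms (1/7)
9. 944.882ms @ 2 + 134.983ms (2/7)
10. 1079.865ms @ 16/7 + 134.983ms (2/7)
11. 1214.848ms @ 18/7 + 134.983ms (2/7)
12. 1349.831ms @ 20/7 + 134.983ms (2/7)
13. 1484.814ms @ 22/7 + 134.983ms (2/7)
14. 1619.798ms @ 24/7 + 134.983ms (2/7)
15. 1754.781ms @ 26/7 + 134.983ms (2/7)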